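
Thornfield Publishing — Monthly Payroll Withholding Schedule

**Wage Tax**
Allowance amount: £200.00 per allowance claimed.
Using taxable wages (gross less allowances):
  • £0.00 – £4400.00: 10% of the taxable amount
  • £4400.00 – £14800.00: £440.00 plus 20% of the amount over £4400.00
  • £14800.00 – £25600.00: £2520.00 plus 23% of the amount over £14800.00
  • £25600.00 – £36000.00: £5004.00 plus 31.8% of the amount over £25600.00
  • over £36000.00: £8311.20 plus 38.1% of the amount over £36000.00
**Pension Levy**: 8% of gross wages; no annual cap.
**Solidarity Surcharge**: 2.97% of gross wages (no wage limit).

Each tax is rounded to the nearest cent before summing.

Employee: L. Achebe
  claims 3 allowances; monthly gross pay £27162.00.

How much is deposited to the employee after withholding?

Wage Tax: taxable = £27162.00 − 3×£200.00 = £26562.00
  £5004.00 + 31.8% × (£26562.00 − £25600.00) = £5004.00 + 31.8% × £962.00 = £5309.92
Pension Levy: 8% × £27162.00 = £2172.96
Solidarity Surcharge: 2.97% × £27162.00 = £806.71
Total withheld: £5309.92 + £2172.96 + £806.71 = £8289.59
Net pay: £27162.00 − £8289.59 = £18872.41

£18872.41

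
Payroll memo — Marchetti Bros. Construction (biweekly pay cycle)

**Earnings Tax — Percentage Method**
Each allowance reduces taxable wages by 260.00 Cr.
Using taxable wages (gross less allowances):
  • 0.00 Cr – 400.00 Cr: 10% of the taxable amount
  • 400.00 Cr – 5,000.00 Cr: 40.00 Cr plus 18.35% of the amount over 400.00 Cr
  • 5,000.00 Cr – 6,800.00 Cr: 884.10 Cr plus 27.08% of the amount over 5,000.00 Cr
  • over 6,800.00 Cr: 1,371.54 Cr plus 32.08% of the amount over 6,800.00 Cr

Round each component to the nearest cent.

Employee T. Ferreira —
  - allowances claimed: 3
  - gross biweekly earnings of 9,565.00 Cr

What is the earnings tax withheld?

2,008.33 Cr

Earnings Tax: taxable = 9,565.00 Cr − 3×260.00 Cr = 8,785.00 Cr
  1,371.54 Cr + 32.08% × (8,785.00 Cr − 6,800.00 Cr) = 1,371.54 Cr + 32.08% × 1,985.00 Cr = 2,008.33 Cr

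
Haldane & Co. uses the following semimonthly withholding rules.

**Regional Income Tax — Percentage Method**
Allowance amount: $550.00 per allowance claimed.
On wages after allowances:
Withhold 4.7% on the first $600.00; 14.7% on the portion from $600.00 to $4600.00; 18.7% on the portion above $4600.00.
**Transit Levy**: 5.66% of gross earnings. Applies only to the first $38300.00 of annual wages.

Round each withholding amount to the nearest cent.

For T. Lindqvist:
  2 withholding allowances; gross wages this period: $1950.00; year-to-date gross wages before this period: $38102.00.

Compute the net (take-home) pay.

$1873.84

Regional Income Tax: taxable = $1950.00 − 2×$550.00 = $850.00
  $28.20 + 14.7% × ($850.00 − $600.00) = $28.20 + 14.7% × $250.00 = $64.95
Transit Levy: cap $38300.00 − YTD $38102.00 = $198.00 subject; 5.66% × $198.00 = $11.21
Total withheld: $64.95 + $11.21 = $76.16
Net pay: $1950.00 − $76.16 = $1873.84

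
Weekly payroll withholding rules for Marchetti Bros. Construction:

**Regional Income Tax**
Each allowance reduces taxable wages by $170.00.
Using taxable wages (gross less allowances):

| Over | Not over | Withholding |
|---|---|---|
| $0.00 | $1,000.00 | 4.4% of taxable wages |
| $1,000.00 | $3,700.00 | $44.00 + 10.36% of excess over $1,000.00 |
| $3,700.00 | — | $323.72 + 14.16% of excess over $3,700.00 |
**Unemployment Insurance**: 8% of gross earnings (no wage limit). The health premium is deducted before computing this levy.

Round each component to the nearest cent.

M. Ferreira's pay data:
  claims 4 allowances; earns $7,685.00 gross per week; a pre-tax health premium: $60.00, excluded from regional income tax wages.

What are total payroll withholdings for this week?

Regional Income Tax: taxable = $7,685.00 − $60.00 − 4×$170.00 = $6,945.00
  $323.72 + 14.16% × ($6,945.00 − $3,700.00) = $323.72 + 14.16% × $3,245.00 = $783.21
Unemployment Insurance: 8% × $7,625.00 = $610.00
Total: $783.21 + $610.00 = $1,393.21

$1,393.21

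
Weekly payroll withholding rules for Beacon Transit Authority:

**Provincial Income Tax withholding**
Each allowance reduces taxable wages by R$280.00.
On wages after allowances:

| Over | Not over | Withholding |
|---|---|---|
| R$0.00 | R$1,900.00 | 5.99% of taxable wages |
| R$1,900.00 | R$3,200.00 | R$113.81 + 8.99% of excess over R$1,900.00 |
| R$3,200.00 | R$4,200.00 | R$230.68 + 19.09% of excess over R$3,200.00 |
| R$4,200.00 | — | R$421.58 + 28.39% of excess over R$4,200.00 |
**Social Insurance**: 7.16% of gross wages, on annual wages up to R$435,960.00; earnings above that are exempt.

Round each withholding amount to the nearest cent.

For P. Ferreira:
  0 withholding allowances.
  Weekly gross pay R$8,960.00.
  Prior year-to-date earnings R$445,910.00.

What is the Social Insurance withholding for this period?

R$0.00

Social Insurance: YTD R$445,910.00 ≥ cap R$435,960.00 → R$0.00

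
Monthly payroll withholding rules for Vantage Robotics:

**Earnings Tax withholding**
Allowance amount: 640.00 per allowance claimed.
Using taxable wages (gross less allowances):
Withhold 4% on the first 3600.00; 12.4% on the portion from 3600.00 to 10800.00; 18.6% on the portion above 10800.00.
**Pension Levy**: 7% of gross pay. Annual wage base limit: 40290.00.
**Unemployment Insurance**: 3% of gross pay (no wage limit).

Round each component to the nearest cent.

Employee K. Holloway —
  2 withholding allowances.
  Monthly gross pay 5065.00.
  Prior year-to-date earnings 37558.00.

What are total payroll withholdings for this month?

510.13

Earnings Tax: taxable = 5065.00 − 2×640.00 = 3785.00
  144.00 + 12.4% × (3785.00 − 3600.00) = 144.00 + 12.4% × 185.00 = 166.94
Pension Levy: cap 40290.00 − YTD 37558.00 = 2732.00 subject; 7% × 2732.00 = 191.24
Unemployment Insurance: 3% × 5065.00 = 151.95
Total: 166.94 + 191.24 + 151.95 = 510.13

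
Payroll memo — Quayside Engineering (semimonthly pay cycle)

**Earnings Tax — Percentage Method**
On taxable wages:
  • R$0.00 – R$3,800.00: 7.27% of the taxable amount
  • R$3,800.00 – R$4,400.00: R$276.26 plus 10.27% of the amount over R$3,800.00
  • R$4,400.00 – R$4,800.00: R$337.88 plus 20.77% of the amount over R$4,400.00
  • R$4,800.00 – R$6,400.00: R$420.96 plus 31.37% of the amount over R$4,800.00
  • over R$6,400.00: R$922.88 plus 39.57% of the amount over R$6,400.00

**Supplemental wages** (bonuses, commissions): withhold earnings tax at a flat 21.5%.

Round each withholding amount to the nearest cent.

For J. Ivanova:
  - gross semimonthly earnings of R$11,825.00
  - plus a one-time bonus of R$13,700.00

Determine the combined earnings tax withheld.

Earnings Tax: taxable = R$11,825.00
  R$922.88 + 39.57% × (R$11,825.00 − R$6,400.00) = R$922.88 + 39.57% × R$5,425.00 = R$3,069.55
Supplemental (21.5% flat on bonus): 21.5% × R$13,700.00 = R$2,945.50
Total earnings tax: R$3,069.55 + R$2,945.50 = R$6,015.05

R$6,015.05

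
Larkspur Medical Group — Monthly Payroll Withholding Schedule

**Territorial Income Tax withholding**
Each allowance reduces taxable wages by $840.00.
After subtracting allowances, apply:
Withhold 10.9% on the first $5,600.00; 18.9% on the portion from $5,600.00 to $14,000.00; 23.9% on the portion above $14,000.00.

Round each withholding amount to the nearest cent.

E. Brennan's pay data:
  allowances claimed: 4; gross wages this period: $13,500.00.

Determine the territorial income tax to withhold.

Territorial Income Tax: taxable = $13,500.00 − 4×$840.00 = $10,140.00
  $610.40 + 18.9% × ($10,140.00 − $5,600.00) = $610.40 + 18.9% × $4,540.00 = $1,468.46

$1,468.46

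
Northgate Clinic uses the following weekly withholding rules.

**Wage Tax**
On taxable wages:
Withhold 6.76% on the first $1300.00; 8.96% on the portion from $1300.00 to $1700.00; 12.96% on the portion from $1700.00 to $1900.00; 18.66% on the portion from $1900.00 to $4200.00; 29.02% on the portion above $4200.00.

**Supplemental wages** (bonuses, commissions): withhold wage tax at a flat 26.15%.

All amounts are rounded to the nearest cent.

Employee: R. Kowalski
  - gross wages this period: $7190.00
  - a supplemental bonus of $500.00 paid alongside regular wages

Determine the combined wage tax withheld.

Wage Tax: taxable = $7190.00
  $578.82 + 29.02% × ($7190.00 − $4200.00) = $578.82 + 29.02% × $2990.00 = $1446.52
Supplemental (26.15% flat on bonus): 26.15% × $500.00 = $130.75
Total wage tax: $1446.52 + $130.75 = $1577.27

$1577.27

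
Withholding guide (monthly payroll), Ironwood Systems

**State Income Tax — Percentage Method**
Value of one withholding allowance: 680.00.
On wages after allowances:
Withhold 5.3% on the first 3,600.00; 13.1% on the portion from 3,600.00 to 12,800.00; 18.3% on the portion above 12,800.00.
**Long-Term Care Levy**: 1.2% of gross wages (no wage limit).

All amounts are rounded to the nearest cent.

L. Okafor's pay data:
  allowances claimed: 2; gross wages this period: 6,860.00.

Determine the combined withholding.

522.02

State Income Tax: taxable = 6,860.00 − 2×680.00 = 5,500.00
  190.80 + 13.1% × (5,500.00 − 3,600.00) = 190.80 + 13.1% × 1,900.00 = 439.70
Long-Term Care Levy: 1.2% × 6,860.00 = 82.32
Total: 439.70 + 82.32 = 522.02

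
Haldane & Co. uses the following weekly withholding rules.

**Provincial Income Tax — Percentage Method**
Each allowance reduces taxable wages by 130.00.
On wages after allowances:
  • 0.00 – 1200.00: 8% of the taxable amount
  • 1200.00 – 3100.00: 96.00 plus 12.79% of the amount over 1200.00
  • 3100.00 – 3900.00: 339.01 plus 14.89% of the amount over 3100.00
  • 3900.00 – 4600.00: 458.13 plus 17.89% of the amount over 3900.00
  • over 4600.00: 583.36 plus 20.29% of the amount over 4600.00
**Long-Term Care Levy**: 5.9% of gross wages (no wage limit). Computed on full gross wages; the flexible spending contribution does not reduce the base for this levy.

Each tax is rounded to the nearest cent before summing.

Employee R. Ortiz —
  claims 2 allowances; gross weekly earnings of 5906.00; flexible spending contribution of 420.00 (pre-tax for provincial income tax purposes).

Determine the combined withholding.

1058.83

Provincial Income Tax: taxable = 5906.00 − 420.00 − 2×130.00 = 5226.00
  583.36 + 20.29% × (5226.00 − 4600.00) = 583.36 + 20.29% × 626.00 = 710.38
Long-Term Care Levy: 5.9% × 5906.00 = 348.45
Total: 710.38 + 348.45 = 1058.83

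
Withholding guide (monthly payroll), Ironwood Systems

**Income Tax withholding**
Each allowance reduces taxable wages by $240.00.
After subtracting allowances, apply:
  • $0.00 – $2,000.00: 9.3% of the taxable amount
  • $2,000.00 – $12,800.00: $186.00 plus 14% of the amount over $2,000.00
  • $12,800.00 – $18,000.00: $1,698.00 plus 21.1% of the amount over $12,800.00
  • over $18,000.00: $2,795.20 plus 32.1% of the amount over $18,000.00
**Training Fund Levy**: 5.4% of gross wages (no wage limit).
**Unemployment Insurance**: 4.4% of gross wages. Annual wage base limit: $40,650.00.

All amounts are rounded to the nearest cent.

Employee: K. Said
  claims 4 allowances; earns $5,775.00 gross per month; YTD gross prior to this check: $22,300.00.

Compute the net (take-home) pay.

Income Tax: taxable = $5,775.00 − 4×$240.00 = $4,815.00
  $186.00 + 14% × ($4,815.00 − $2,000.00) = $186.00 + 14% × $2,815.00 = $580.10
Training Fund Levy: 5.4% × $5,775.00 = $311.85
Unemployment Insurance: 4.4% × $5,775.00 = $254.10
Total withheld: $580.10 + $311.85 + $254.10 = $1,146.05
Net pay: $5,775.00 − $1,146.05 = $4,628.95

$4,628.95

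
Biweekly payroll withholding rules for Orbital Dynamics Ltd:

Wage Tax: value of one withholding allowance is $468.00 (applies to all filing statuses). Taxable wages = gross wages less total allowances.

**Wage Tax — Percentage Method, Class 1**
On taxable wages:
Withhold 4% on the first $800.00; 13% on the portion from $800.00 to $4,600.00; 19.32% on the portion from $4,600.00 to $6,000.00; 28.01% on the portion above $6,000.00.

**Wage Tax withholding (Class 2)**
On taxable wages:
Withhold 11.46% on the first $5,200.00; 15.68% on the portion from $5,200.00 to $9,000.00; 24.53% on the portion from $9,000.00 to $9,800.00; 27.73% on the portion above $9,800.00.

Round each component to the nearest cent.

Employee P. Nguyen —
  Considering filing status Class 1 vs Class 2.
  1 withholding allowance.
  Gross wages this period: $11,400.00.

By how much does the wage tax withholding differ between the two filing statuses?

$476.03

Wage Tax (Class 1): taxable = $11,400.00 − 1×$468.00 = $10,932.00
  $796.48 + 28.01% × ($10,932.00 − $6,000.00) = $796.48 + 28.01% × $4,932.00 = $2,177.93
Wage Tax (Class 2): taxable = $11,400.00 − 1×$468.00 = $10,932.00
  $1,388.00 + 27.73% × ($10,932.00 − $9,800.00) = $1,388.00 + 27.73% × $1,132.00 = $1,701.90
Difference: |$2,177.93 − $1,701.90| = $476.03 (higher under Class 1)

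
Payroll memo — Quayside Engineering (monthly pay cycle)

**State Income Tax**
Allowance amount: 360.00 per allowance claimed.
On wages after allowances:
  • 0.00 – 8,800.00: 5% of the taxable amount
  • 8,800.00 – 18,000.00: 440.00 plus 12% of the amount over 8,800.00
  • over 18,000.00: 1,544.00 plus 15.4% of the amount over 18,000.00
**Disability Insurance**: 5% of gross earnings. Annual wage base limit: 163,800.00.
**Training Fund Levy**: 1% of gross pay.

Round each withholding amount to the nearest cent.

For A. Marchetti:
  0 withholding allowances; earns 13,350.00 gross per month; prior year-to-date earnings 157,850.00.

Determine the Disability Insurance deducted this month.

Disability Insurance: cap 163,800.00 − YTD 157,850.00 = 5,950.00 subject; 5% × 5,950.00 = 297.50

297.50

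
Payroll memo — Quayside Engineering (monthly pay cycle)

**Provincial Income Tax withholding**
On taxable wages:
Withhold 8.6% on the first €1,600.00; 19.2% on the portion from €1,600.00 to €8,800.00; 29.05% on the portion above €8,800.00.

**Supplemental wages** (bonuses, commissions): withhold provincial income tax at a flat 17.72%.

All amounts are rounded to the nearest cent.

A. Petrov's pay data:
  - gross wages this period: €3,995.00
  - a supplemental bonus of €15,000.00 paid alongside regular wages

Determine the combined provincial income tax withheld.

€3,255.44

Provincial Income Tax: taxable = €3,995.00
  €137.60 + 19.2% × (€3,995.00 − €1,600.00) = €137.60 + 19.2% × €2,395.00 = €597.44
Supplemental (17.72% flat on bonus): 17.72% × €15,000.00 = €2,658.00
Total provincial income tax: €597.44 + €2,658.00 = €3,255.44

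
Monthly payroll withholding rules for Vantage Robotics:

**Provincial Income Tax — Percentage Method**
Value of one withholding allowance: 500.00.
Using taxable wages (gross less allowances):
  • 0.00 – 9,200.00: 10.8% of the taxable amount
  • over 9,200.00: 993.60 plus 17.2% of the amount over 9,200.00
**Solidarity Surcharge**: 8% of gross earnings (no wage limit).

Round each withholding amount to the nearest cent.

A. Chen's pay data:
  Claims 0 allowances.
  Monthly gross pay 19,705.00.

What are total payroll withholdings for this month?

Provincial Income Tax: taxable = 19,705.00
  993.60 + 17.2% × (19,705.00 − 9,200.00) = 993.60 + 17.2% × 10,505.00 = 2,800.46
Solidarity Surcharge: 8% × 19,705.00 = 1,576.40
Total: 2,800.46 + 1,576.40 = 4,376.86

4,376.86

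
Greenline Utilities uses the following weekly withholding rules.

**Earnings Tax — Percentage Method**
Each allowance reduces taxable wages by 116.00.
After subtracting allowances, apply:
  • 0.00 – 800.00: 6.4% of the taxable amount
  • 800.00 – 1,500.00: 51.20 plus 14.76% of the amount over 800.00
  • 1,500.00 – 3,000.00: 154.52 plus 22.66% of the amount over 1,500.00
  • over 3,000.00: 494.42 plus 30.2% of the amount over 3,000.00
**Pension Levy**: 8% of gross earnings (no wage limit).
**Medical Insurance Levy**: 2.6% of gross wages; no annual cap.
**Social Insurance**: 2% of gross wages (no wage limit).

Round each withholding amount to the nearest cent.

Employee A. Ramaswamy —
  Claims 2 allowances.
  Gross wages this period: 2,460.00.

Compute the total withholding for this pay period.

629.44

Earnings Tax: taxable = 2,460.00 − 2×116.00 = 2,228.00
  154.52 + 22.66% × (2,228.00 − 1,500.00) = 154.52 + 22.66% × 728.00 = 319.48
Pension Levy: 8% × 2,460.00 = 196.80
Medical Insurance Levy: 2.6% × 2,460.00 = 63.96
Social Insurance: 2% × 2,460.00 = 49.20
Total: 319.48 + 196.80 + 63.96 + 49.20 = 629.44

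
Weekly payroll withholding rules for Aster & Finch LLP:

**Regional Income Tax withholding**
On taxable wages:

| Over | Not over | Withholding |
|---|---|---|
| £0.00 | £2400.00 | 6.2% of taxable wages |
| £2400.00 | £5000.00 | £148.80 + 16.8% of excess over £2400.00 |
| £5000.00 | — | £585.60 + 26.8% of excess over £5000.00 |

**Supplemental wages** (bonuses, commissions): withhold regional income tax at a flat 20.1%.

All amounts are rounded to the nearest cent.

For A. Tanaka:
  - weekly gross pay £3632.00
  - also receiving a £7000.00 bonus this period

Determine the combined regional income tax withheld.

£1762.78

Regional Income Tax: taxable = £3632.00
  £148.80 + 16.8% × (£3632.00 − £2400.00) = £148.80 + 16.8% × £1232.00 = £355.78
Supplemental (20.1% flat on bonus): 20.1% × £7000.00 = £1407.00
Total regional income tax: £355.78 + £1407.00 = £1762.78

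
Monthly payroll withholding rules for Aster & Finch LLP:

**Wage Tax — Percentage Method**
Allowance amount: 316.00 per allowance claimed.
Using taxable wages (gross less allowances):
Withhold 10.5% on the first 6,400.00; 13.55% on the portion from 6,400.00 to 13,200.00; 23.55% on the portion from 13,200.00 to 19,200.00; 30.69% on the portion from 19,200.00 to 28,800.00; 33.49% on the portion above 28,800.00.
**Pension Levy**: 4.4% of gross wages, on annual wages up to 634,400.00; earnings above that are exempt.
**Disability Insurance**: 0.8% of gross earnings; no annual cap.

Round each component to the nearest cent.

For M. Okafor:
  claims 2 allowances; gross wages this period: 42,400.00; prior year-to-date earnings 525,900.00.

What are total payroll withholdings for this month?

12,500.42

Wage Tax: taxable = 42,400.00 − 2×316.00 = 41,768.00
  5,952.64 + 33.49% × (41,768.00 − 28,800.00) = 5,952.64 + 33.49% × 12,968.00 = 10,295.62
Pension Levy: 4.4% × 42,400.00 = 1,865.60
Disability Insurance: 0.8% × 42,400.00 = 339.20
Total: 10,295.62 + 1,865.60 + 339.20 = 12,500.42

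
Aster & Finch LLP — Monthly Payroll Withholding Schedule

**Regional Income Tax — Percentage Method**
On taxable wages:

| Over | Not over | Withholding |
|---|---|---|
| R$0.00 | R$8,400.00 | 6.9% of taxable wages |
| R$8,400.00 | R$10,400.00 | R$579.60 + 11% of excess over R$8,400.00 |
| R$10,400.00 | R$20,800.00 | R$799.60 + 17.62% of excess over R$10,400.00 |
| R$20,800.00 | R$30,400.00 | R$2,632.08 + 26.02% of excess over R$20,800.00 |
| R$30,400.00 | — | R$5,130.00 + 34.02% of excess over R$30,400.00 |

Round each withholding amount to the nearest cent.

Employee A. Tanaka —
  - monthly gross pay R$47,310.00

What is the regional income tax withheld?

Regional Income Tax: taxable = R$47,310.00
  R$5,130.00 + 34.02% × (R$47,310.00 − R$30,400.00) = R$5,130.00 + 34.02% × R$16,910.00 = R$10,882.78

R$10,882.78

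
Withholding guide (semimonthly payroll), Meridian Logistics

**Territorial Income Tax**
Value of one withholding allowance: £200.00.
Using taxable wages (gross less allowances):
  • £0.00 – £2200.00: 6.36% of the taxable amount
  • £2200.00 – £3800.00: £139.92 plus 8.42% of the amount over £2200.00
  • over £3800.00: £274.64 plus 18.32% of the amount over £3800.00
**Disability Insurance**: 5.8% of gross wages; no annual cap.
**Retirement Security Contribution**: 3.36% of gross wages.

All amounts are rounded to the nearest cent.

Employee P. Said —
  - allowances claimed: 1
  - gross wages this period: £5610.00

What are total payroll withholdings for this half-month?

Territorial Income Tax: taxable = £5610.00 − 1×£200.00 = £5410.00
  £274.64 + 18.32% × (£5410.00 − £3800.00) = £274.64 + 18.32% × £1610.00 = £569.59
Disability Insurance: 5.8% × £5610.00 = £325.38
Retirement Security Contribution: 3.36% × £5610.00 = £188.50
Total: £569.59 + £325.38 + £188.50 = £1083.47

£1083.47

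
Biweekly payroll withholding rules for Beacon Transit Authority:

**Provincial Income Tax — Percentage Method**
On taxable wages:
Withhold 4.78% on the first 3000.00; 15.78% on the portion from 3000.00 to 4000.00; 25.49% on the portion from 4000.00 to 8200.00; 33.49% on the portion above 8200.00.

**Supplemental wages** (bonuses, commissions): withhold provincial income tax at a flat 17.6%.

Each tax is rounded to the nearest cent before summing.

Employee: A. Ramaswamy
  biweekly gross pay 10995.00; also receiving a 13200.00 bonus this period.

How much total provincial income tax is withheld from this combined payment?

Provincial Income Tax: taxable = 10995.00
  1371.78 + 33.49% × (10995.00 − 8200.00) = 1371.78 + 33.49% × 2795.00 = 2307.83
Supplemental (17.6% flat on bonus): 17.6% × 13200.00 = 2323.20
Total provincial income tax: 2307.83 + 2323.20 = 4631.03

4631.03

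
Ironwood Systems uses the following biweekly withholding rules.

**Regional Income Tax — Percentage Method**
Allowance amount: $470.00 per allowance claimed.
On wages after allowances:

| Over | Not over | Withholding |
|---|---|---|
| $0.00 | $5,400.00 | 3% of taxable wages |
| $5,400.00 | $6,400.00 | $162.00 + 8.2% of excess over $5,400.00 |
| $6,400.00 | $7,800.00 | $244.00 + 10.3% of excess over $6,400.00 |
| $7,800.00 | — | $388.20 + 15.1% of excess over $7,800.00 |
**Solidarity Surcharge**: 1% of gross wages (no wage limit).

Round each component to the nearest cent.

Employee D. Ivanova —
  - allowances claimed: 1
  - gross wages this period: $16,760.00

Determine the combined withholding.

Regional Income Tax: taxable = $16,760.00 − 1×$470.00 = $16,290.00
  $388.20 + 15.1% × ($16,290.00 − $7,800.00) = $388.20 + 15.1% × $8,490.00 = $1,670.19
Solidarity Surcharge: 1% × $16,760.00 = $167.60
Total: $1,670.19 + $167.60 = $1,837.79

$1,837.79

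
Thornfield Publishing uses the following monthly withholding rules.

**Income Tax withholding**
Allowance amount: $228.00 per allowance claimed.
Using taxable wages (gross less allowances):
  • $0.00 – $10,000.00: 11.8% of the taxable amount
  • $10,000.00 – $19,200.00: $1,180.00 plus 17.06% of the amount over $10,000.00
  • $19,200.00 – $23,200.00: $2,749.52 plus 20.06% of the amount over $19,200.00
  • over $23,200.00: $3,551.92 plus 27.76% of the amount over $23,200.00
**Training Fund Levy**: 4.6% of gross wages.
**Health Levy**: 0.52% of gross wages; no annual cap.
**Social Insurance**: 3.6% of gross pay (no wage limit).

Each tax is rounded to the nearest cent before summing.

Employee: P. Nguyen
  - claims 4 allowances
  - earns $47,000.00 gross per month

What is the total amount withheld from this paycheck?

$14,004.03

Income Tax: taxable = $47,000.00 − 4×$228.00 = $46,088.00
  $3,551.92 + 27.76% × ($46,088.00 − $23,200.00) = $3,551.92 + 27.76% × $22,888.00 = $9,905.63
Training Fund Levy: 4.6% × $47,000.00 = $2,162.00
Health Levy: 0.52% × $47,000.00 = $244.40
Social Insurance: 3.6% × $47,000.00 = $1,692.00
Total: $9,905.63 + $2,162.00 + $244.40 + $1,692.00 = $14,004.03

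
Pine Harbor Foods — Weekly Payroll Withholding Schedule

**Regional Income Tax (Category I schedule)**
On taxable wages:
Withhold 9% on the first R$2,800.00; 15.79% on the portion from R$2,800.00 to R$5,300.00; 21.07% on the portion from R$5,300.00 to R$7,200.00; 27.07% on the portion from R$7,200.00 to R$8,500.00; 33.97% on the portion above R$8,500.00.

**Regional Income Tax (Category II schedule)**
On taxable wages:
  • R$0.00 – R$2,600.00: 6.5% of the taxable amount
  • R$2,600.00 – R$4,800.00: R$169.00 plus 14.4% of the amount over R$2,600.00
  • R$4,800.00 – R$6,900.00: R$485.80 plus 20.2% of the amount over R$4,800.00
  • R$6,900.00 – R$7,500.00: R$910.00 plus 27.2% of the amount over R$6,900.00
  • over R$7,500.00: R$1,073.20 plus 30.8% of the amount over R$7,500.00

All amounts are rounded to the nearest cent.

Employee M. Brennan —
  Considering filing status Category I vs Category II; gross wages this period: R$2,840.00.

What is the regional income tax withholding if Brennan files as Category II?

Regional Income Tax (Category II): taxable = R$2,840.00
  R$169.00 + 14.4% × (R$2,840.00 − R$2,600.00) = R$169.00 + 14.4% × R$240.00 = R$203.56

R$203.56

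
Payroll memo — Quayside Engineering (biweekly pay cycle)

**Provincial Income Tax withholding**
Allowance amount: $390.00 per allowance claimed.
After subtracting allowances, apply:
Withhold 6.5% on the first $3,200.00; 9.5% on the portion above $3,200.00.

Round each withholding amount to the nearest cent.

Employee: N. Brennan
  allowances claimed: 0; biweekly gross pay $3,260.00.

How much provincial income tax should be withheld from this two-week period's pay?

$213.70

Provincial Income Tax: taxable = $3,260.00
  $208.00 + 9.5% × ($3,260.00 − $3,200.00) = $208.00 + 9.5% × $60.00 = $213.70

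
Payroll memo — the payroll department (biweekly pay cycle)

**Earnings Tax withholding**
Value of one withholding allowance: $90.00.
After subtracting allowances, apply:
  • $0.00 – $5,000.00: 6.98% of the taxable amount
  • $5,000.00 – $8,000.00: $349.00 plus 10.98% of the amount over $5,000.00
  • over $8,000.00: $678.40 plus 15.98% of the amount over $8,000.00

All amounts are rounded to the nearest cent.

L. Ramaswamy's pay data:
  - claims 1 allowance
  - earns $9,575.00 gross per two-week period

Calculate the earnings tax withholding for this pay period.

$915.70

Earnings Tax: taxable = $9,575.00 − 1×$90.00 = $9,485.00
  $678.40 + 15.98% × ($9,485.00 − $8,000.00) = $678.40 + 15.98% × $1,485.00 = $915.70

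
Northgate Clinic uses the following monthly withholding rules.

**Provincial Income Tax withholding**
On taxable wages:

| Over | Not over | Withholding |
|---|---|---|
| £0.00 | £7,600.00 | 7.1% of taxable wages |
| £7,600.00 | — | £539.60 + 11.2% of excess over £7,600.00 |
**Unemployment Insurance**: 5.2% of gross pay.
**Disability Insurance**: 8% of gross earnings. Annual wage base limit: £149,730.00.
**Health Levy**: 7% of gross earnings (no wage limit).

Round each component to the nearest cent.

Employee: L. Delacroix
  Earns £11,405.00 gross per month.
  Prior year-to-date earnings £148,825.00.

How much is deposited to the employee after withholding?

Provincial Income Tax: taxable = £11,405.00
  £539.60 + 11.2% × (£11,405.00 − £7,600.00) = £539.60 + 11.2% × £3,805.00 = £965.76
Unemployment Insurance: 5.2% × £11,405.00 = £593.06
Disability Insurance: cap £149,730.00 − YTD £148,825.00 = £905.00 subject; 8% × £905.00 = £72.40
Health Levy: 7% × £11,405.00 = £798.35
Total withheld: £965.76 + £593.06 + £72.40 + £798.35 = £2,429.57
Net pay: £11,405.00 − £2,429.57 = £8,975.43

£8,975.43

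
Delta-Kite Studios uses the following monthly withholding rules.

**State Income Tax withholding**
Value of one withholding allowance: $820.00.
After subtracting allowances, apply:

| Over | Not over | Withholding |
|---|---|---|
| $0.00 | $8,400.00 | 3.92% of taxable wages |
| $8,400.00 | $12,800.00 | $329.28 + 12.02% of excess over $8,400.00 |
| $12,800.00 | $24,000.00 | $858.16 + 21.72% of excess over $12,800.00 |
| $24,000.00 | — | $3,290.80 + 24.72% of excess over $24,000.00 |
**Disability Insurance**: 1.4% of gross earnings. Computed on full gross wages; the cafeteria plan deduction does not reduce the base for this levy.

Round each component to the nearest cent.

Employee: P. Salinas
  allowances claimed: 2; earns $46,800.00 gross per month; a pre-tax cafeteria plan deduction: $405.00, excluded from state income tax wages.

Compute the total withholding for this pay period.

State Income Tax: taxable = $46,800.00 − $405.00 − 2×$820.00 = $44,755.00
  $3,290.80 + 24.72% × ($44,755.00 − $24,000.00) = $3,290.80 + 24.72% × $20,755.00 = $8,421.44
Disability Insurance: 1.4% × $46,800.00 = $655.20
Total: $8,421.44 + $655.20 = $9,076.64

$9,076.64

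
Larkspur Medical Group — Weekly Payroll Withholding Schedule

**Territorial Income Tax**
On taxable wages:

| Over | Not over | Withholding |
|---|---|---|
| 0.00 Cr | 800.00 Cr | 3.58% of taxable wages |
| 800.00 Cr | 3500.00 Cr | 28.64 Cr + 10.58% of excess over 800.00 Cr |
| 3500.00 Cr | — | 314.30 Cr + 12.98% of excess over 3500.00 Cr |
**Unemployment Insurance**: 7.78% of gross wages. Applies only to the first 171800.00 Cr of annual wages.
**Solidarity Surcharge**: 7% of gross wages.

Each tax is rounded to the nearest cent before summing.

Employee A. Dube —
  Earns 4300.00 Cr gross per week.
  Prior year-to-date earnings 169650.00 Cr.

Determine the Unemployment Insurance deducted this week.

167.27 Cr

Unemployment Insurance: cap 171800.00 Cr − YTD 169650.00 Cr = 2150.00 Cr subject; 7.78% × 2150.00 Cr = 167.27 Cr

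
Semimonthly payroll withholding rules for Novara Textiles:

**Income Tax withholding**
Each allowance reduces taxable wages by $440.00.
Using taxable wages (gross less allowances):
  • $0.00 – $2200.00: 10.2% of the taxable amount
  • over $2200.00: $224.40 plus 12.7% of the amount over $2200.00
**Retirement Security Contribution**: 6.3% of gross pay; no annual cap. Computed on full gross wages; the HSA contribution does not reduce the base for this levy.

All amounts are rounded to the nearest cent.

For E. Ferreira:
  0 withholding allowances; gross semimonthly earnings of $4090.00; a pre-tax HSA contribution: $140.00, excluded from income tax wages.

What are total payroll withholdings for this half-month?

Income Tax: taxable = $4090.00 − $140.00 = $3950.00
  $224.40 + 12.7% × ($3950.00 − $2200.00) = $224.40 + 12.7% × $1750.00 = $446.65
Retirement Security Contribution: 6.3% × $4090.00 = $257.67
Total: $446.65 + $257.67 = $704.32

$704.32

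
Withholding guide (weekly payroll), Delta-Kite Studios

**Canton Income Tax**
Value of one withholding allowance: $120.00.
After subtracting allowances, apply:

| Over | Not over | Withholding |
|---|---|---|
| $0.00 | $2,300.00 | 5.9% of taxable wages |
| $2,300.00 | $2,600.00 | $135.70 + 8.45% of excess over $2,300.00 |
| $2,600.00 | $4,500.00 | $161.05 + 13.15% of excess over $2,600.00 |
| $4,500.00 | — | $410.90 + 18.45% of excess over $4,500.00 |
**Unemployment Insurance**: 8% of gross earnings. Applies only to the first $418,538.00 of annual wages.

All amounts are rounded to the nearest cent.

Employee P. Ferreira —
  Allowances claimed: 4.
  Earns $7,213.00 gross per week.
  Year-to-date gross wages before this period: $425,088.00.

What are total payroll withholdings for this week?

Canton Income Tax: taxable = $7,213.00 − 4×$120.00 = $6,733.00
  $410.90 + 18.45% × ($6,733.00 − $4,500.00) = $410.90 + 18.45% × $2,233.00 = $822.89
Unemployment Insurance: YTD $425,088.00 ≥ cap $418,538.00 → $0.00
Total: $822.89 + $0.00 = $822.89

$822.89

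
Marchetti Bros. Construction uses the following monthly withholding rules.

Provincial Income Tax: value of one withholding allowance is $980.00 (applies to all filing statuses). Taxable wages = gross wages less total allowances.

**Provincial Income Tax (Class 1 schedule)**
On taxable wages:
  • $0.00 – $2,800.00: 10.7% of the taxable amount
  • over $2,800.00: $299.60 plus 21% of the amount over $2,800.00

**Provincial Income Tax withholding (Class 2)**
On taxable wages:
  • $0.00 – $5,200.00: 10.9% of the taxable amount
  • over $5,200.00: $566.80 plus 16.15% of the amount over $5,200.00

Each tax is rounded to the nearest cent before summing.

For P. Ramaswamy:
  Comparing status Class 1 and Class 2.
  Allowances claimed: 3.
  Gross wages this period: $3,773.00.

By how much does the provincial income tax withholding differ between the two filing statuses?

Provincial Income Tax (Class 1): taxable = $3,773.00 − 3×$980.00 = $833.00
  10.7% × $833.00 = $89.13
Provincial Income Tax (Class 2): taxable = $3,773.00 − 3×$980.00 = $833.00
  10.9% × $833.00 = $90.80
Difference: |$89.13 − $90.80| = $1.67 (higher under Class 2)

$1.67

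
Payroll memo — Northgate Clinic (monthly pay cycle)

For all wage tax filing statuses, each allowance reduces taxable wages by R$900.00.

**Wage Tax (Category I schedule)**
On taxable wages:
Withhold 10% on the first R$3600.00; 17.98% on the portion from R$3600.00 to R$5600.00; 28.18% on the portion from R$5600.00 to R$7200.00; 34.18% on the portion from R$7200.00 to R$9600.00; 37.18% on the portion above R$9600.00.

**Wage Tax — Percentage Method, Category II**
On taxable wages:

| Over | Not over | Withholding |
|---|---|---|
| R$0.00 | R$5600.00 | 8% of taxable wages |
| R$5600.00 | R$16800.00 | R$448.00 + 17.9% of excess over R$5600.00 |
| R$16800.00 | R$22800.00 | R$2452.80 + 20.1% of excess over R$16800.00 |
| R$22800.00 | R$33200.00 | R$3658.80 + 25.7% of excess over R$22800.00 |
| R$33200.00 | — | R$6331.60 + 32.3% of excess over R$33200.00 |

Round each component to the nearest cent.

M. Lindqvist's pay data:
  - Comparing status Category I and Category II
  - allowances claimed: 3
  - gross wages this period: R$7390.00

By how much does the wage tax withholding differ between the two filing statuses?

Wage Tax (Category I): taxable = R$7390.00 − 3×R$900.00 = R$4690.00
  R$360.00 + 17.98% × (R$4690.00 − R$3600.00) = R$360.00 + 17.98% × R$1090.00 = R$555.98
Wage Tax (Category II): taxable = R$7390.00 − 3×R$900.00 = R$4690.00
  8% × R$4690.00 = R$375.20
Difference: |R$555.98 − R$375.20| = R$180.78 (higher under Category I)

R$180.78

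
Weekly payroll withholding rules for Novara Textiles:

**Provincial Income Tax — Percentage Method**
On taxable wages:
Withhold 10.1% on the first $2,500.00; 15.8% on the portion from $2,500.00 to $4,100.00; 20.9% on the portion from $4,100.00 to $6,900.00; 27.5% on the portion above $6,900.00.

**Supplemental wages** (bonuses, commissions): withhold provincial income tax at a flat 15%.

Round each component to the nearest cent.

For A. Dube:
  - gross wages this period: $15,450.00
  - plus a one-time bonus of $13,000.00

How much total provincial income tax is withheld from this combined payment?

Provincial Income Tax: taxable = $15,450.00
  $1,090.50 + 27.5% × ($15,450.00 − $6,900.00) = $1,090.50 + 27.5% × $8,550.00 = $3,441.75
Supplemental (15% flat on bonus): 15% × $13,000.00 = $1,950.00
Total provincial income tax: $3,441.75 + $1,950.00 = $5,391.75

$5,391.75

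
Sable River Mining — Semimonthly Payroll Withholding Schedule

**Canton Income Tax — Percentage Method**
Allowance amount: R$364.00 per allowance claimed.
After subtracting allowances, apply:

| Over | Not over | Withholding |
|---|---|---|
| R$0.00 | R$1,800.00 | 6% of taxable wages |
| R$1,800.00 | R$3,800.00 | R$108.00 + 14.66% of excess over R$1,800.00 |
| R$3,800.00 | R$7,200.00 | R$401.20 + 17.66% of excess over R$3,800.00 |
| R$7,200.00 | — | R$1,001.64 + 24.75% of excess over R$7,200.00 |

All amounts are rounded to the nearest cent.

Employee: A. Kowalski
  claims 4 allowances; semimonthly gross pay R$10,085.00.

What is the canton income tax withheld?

R$1,355.32

Canton Income Tax: taxable = R$10,085.00 − 4×R$364.00 = R$8,629.00
  R$1,001.64 + 24.75% × (R$8,629.00 − R$7,200.00) = R$1,001.64 + 24.75% × R$1,429.00 = R$1,355.32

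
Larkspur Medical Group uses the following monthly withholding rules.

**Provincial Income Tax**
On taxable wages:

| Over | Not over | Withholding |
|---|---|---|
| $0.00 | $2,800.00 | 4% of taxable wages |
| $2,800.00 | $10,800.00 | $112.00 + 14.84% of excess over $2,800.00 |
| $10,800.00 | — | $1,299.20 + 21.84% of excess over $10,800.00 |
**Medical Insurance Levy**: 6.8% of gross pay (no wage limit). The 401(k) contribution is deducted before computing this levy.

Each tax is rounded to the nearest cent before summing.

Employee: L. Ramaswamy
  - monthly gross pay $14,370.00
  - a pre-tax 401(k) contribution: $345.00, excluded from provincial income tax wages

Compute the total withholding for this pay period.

$2,957.24

Provincial Income Tax: taxable = $14,370.00 − $345.00 = $14,025.00
  $1,299.20 + 21.84% × ($14,025.00 − $10,800.00) = $1,299.20 + 21.84% × $3,225.00 = $2,003.54
Medical Insurance Levy: 6.8% × $14,025.00 = $953.70
Total: $2,003.54 + $953.70 = $2,957.24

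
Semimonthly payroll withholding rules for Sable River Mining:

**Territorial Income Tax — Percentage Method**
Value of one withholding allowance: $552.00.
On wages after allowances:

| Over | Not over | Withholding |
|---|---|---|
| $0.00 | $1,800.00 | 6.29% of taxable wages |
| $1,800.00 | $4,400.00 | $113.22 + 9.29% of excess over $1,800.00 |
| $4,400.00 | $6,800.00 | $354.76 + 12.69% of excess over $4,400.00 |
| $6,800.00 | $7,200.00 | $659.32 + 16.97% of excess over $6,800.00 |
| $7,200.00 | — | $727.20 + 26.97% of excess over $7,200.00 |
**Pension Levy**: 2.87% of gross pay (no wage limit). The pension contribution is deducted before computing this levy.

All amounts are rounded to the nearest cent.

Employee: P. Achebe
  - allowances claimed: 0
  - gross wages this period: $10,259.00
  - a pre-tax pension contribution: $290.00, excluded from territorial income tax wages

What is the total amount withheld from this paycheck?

$1,760.11

Territorial Income Tax: taxable = $10,259.00 − $290.00 = $9,969.00
  $727.20 + 26.97% × ($9,969.00 − $7,200.00) = $727.20 + 26.97% × $2,769.00 = $1,474.00
Pension Levy: 2.87% × $9,969.00 = $286.11
Total: $1,474.00 + $286.11 = $1,760.11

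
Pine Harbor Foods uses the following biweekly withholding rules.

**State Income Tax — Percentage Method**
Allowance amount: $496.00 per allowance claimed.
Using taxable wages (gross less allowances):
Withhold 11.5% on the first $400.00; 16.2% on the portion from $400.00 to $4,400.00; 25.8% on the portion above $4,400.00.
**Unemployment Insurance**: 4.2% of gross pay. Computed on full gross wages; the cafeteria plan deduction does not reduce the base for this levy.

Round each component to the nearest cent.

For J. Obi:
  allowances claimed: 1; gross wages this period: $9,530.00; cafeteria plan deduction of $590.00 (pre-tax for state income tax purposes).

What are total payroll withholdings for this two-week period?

$2,137.61

State Income Tax: taxable = $9,530.00 − $590.00 − 1×$496.00 = $8,444.00
  $694.00 + 25.8% × ($8,444.00 − $4,400.00) = $694.00 + 25.8% × $4,044.00 = $1,737.35
Unemployment Insurance: 4.2% × $9,530.00 = $400.26
Total: $1,737.35 + $400.26 = $2,137.61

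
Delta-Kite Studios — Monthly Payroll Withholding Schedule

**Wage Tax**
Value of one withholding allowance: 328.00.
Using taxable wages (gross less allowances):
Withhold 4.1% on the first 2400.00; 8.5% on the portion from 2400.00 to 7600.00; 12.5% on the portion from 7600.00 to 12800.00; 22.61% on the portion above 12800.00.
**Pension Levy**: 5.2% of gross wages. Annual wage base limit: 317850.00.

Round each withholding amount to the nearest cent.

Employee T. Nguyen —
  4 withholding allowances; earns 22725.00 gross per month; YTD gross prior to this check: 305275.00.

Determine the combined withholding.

Wage Tax: taxable = 22725.00 − 4×328.00 = 21413.00
  1190.40 + 22.61% × (21413.00 − 12800.00) = 1190.40 + 22.61% × 8613.00 = 3137.80
Pension Levy: cap 317850.00 − YTD 305275.00 = 12575.00 subject; 5.2% × 12575.00 = 653.90
Total: 3137.80 + 653.90 = 3791.70

3791.70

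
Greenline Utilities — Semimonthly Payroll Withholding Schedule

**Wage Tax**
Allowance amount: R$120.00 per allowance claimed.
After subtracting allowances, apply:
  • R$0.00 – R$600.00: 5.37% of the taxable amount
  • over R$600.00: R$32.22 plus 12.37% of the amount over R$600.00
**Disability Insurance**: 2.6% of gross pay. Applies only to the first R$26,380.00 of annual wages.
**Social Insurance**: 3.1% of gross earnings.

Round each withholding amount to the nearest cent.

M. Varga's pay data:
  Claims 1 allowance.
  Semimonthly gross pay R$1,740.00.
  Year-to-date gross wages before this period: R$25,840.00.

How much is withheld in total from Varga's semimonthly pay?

R$226.37

Wage Tax: taxable = R$1,740.00 − 1×R$120.00 = R$1,620.00
  R$32.22 + 12.37% × (R$1,620.00 − R$600.00) = R$32.22 + 12.37% × R$1,020.00 = R$158.39
Disability Insurance: cap R$26,380.00 − YTD R$25,840.00 = R$540.00 subject; 2.6% × R$540.00 = R$14.04
Social Insurance: 3.1% × R$1,740.00 = R$53.94
Total: R$158.39 + R$14.04 + R$53.94 = R$226.37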